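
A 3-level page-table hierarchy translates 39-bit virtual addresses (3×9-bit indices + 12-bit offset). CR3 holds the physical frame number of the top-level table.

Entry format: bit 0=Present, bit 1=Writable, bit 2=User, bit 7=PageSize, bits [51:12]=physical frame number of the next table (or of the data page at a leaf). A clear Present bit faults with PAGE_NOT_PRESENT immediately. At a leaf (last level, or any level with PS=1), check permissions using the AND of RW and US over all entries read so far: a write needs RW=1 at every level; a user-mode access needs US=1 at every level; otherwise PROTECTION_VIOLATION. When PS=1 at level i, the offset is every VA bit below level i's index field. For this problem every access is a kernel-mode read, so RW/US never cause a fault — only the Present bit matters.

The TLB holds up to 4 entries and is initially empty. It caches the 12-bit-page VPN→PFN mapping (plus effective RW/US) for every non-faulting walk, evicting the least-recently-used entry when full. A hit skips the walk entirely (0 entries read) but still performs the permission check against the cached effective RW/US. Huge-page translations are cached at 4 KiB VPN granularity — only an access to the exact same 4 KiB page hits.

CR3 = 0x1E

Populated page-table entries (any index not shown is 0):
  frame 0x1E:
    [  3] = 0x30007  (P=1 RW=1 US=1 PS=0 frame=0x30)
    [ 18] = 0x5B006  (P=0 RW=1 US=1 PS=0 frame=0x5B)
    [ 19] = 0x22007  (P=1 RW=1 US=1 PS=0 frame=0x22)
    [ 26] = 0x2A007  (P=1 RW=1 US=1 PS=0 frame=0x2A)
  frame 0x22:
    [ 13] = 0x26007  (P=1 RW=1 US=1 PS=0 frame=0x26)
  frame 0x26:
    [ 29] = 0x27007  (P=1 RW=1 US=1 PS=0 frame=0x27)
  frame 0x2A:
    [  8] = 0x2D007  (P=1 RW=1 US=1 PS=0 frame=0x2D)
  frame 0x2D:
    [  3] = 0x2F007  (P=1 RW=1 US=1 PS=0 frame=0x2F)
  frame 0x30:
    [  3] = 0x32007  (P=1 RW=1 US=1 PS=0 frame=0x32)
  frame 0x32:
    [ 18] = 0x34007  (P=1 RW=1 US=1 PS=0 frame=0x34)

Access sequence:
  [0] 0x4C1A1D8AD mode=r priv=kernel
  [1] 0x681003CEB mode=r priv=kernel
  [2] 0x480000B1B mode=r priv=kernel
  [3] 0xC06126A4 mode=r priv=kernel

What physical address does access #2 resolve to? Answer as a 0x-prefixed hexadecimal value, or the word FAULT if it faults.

Walk each access:
#0 VA=0x4C1A1D8AD (r,kernel):
  L0 @0x1E[19] → 0x22007  P=1,RW=1,US=1,PS=0
  L1 @0x22[13] → 0x26007  P=1,RW=1,US=1,PS=0
  L2 @0x26[29] → 0x27007  P=1,RW=1,US=1,PS=0
  ⇒ phys 0x278AD  [3 reads]
#1 VA=0x681003CEB (r,kernel):
  L0 @0x1E[26] → 0x2A007  P=1,RW=1,US=1,PS=0
  L1 @0x2A[8] → 0x2D007  P=1,RW=1,US=1,PS=0
  L2 @0x2D[3] → 0x2F007  P=1,RW=1,US=1,PS=0
  ⇒ phys 0x2FCEB  [3 reads]
#2 VA=0x480000B1B (r,kernel):
  L0 @0x1E[18] → 0x5B006  P=0,RW=1,US=1,PS=0
  ✗ PAGE_NOT_PRESENT  [1 reads]
#3 VA=0xC06126A4 (r,kernel):
  L0 @0x1E[3] → 0x30007  P=1,RW=1,US=1,PS=0
  L1 @0x30[3] → 0x32007  P=1,RW=1,US=1,PS=0
  L2 @0x32[18] → 0x34007  P=1,RW=1,US=1,PS=0
  ⇒ phys 0x346A4  [3 reads]

Access #2 PA: FAULT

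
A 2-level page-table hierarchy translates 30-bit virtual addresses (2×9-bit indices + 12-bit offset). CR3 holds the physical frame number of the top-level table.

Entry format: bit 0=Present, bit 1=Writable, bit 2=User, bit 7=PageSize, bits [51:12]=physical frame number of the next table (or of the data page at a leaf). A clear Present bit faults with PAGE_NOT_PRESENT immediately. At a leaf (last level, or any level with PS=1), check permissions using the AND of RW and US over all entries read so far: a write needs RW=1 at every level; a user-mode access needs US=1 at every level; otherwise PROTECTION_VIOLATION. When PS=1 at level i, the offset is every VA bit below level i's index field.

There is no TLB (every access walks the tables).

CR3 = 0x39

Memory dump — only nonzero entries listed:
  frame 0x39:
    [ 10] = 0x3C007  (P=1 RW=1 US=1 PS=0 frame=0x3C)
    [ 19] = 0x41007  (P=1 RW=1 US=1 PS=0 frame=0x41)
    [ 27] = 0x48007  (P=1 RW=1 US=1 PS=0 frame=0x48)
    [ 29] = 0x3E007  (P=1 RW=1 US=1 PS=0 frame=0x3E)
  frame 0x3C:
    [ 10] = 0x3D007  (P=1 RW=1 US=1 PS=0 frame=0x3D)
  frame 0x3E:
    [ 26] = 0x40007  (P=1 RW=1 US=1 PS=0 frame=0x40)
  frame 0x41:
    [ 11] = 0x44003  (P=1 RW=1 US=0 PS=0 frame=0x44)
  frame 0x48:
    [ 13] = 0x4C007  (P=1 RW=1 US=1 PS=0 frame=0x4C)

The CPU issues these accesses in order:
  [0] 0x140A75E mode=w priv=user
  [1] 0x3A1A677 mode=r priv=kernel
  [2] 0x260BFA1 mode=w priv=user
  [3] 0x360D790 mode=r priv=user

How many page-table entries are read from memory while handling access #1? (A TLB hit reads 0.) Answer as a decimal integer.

Per-access translation:
#0 VA=0x140A75E (w,user):
  L0: frame=0x39 idx=10 entry=0x3C007 [P=1 RW=1 US=1 PS=0]
  L1: frame=0x3C idx=10 entry=0x3D007 [P=1 RW=1 US=1 PS=0]
  → PA=0x3D75E  (2 entries read)
#1 VA=0x3A1A677 (r,kernel):
  L0: frame=0x39 idx=29 entry=0x3E007 [P=1 RW=1 US=1 PS=0]
  L1: frame=0x3E idx=26 entry=0x40007 [P=1 RW=1 US=1 PS=0]
  → PA=0x40677  (2 entries read)
#2 VA=0x260BFA1 (w,user):
  L0: frame=0x39 idx=19 entry=0x41007 [P=1 RW=1 US=1 PS=0]
  L1: frame=0x41 idx=11 entry=0x44003 [P=1 RW=1 US=0 PS=0]
  → PROTECTION_VIOLATION  (2 entries read)
#3 VA=0x360D790 (r,user):
  L0: frame=0x39 idx=27 entry=0x48007 [P=1 RW=1 US=1 PS=0]
  L1: frame=0x48 idx=13 entry=0x4C007 [P=1 RW=1 US=1 PS=0]
  → PA=0x4C790  (2 entries read)

Entries read for #1: 2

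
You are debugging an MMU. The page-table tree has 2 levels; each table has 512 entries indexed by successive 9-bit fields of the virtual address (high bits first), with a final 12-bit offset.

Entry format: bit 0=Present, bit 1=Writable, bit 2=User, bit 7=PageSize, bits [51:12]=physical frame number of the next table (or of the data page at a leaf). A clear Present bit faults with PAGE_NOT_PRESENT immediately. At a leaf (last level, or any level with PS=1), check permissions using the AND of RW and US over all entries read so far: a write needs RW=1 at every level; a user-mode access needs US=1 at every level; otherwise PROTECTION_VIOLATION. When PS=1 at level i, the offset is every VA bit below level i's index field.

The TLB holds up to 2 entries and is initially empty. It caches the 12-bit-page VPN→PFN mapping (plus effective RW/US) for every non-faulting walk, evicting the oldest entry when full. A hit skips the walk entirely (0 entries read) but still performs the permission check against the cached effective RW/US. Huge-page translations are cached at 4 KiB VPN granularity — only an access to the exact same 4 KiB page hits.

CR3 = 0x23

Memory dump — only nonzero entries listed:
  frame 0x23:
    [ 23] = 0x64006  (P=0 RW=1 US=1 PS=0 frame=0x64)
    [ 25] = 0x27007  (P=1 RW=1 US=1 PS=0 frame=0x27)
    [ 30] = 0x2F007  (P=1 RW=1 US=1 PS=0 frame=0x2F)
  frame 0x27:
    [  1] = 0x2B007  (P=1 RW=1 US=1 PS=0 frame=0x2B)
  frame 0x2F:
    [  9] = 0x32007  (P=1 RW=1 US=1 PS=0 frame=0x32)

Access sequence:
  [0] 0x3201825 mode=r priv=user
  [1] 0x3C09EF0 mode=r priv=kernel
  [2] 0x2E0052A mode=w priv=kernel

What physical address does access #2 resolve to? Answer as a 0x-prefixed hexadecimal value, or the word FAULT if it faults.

Per-access translation:
#0 VA=0x3201825 (r,user):
  lvl0: tbl 0x23, slot 25 ⇒ 0x27007 (P1/RW1/US1/PS0)
  lvl1: tbl 0x27, slot 1 ⇒ 0x2B007 (P1/RW1/US1/PS0)
  → PA=0x2B825  (2 entries read)
#1 VA=0x3C09EF0 (r,kernel):
  lvl0: tbl 0x23, slot 30 ⇒ 0x2F007 (P1/RW1/US1/PS0)
  lvl1: tbl 0x2F, slot 9 ⇒ 0x32007 (P1/RW1/US1/PS0)
  → PA=0x32EF0  (2 entries read)
#2 VA=0x2E0052A (w,kernel):
  lvl0: tbl 0x23, slot 23 ⇒ 0x64006 (P0/RW1/US1/PS0)
  ✗ PAGE_NOT_PRESENT  [1 reads]

Access #2 PA: FAULT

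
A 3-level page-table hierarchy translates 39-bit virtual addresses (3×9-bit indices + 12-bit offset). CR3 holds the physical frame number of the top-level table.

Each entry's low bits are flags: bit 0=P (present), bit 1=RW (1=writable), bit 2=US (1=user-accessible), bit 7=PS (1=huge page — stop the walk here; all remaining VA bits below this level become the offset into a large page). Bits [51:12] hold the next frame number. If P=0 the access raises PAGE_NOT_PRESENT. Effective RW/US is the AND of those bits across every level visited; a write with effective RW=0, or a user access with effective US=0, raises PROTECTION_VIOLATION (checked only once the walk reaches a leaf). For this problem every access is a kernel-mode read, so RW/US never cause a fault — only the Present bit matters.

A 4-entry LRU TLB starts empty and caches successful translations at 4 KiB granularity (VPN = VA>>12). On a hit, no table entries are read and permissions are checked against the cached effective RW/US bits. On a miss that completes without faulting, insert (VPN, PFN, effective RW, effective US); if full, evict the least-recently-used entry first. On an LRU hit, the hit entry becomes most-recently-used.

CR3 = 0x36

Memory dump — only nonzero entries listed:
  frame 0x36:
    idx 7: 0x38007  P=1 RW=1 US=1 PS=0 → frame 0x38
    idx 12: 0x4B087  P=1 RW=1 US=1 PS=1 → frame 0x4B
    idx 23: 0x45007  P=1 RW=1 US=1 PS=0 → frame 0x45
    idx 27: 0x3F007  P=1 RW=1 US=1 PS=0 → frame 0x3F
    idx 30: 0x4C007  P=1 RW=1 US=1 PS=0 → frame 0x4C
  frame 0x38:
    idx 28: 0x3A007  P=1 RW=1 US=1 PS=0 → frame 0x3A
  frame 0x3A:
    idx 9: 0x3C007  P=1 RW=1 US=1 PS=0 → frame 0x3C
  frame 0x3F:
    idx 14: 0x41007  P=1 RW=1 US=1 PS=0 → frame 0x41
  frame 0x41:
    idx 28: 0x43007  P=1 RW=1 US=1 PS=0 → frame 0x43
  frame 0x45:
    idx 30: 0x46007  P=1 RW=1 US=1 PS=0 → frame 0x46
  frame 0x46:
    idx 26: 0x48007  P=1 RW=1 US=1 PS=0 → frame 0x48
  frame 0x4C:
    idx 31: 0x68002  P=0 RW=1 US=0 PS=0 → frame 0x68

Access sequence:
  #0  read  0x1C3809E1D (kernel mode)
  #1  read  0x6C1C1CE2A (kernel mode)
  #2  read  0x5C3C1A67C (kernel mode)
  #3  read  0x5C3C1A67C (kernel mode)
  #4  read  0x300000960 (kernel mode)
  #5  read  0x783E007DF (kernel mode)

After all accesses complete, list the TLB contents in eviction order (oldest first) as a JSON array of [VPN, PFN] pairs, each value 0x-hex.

Per-access translation:
#0 VA=0x1C3809E1D (r,kernel):
  L0: frame=0x36 idx=7 entry=0x38007 [P=1 RW=1 US=1 PS=0]
  L1: frame=0x38 idx=28 entry=0x3A007 [P=1 RW=1 US=1 PS=0]
  L2: frame=0x3A idx=9 entry=0x3C007 [P=1 RW=1 US=1 PS=0]
  → PA=0x3CE1D  (3 entries read)
#1 VA=0x6C1C1CE2A (r,kernel):
  L0: frame=0x36 idx=27 entry=0x3F007 [P=1 RW=1 US=1 PS=0]
  L1: frame=0x3F idx=14 entry=0x41007 [P=1 RW=1 US=1 PS=0]
  L2: frame=0x41 idx=28 entry=0x43007 [P=1 RW=1 US=1 PS=0]
  → PA=0x43E2A  (3 entries read)
#2 VA=0x5C3C1A67C (r,kernel):
  L0: frame=0x36 idx=23 entry=0x45007 [P=1 RW=1 US=1 PS=0]
  L1: frame=0x45 idx=30 entry=0x46007 [P=1 RW=1 US=1 PS=0]
  L2: frame=0x46 idx=26 entry=0x48007 [P=1 RW=1 US=1 PS=0]
  → PA=0x4867C  (3 entries read)
#3 VA=0x5C3C1A67C (r,kernel):
  TLB hit vpn=0x5C3C1A → PA=0x4867C
#4 VA=0x300000960 (r,kernel):
  L0: frame=0x36 idx=12 entry=0x4B087 [P=1 RW=1 US=1 PS=1]
  → PA=0x4B960 (huge @L0)  (1 entries read)
#5 VA=0x783E007DF (r,kernel):
  L0: frame=0x36 idx=30 entry=0x4C007 [P=1 RW=1 US=1 PS=0]
  L1: frame=0x4C idx=31 entry=0x68002 [P=0 RW=1 US=0 PS=0]
  → PAGE_NOT_PRESENT  (2 entries read)

TLB: [["0x1C3809", "0x3C"], ["0x6C1C1C", "0x43"], ["0x5C3C1A", "0x48"], ["0x300000", "0x4B"]]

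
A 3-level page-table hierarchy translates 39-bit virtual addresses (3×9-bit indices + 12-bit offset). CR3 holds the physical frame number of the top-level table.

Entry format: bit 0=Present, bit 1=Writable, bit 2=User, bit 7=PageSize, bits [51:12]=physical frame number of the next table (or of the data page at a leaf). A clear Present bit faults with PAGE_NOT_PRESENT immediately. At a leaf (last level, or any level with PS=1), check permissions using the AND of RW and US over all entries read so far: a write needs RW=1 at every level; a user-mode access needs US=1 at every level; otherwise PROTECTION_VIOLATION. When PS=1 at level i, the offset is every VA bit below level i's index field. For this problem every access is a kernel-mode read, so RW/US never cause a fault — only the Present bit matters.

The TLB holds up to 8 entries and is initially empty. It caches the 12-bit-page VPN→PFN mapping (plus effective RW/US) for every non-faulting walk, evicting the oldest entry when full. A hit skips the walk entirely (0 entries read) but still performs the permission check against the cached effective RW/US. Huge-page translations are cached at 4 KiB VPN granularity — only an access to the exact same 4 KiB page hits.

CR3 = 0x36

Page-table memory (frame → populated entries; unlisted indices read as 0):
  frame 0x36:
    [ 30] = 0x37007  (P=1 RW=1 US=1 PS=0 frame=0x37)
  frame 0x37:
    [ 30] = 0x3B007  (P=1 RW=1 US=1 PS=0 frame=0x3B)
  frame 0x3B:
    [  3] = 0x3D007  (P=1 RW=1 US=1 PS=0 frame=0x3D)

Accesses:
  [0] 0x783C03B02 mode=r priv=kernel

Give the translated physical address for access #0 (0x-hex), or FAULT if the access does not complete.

Walk each access:
#0 VA=0x783C03B02 (r,kernel):
  L0 @0x36[30] → 0x37007  P=1,RW=1,US=1,PS=0
  L1 @0x37[30] → 0x3B007  P=1,RW=1,US=1,PS=0
  L2 @0x3B[3] → 0x3D007  P=1,RW=1,US=1,PS=0
  ⇒ phys 0x3DB02  [3 reads]

Access #0 PA: 0x3DB02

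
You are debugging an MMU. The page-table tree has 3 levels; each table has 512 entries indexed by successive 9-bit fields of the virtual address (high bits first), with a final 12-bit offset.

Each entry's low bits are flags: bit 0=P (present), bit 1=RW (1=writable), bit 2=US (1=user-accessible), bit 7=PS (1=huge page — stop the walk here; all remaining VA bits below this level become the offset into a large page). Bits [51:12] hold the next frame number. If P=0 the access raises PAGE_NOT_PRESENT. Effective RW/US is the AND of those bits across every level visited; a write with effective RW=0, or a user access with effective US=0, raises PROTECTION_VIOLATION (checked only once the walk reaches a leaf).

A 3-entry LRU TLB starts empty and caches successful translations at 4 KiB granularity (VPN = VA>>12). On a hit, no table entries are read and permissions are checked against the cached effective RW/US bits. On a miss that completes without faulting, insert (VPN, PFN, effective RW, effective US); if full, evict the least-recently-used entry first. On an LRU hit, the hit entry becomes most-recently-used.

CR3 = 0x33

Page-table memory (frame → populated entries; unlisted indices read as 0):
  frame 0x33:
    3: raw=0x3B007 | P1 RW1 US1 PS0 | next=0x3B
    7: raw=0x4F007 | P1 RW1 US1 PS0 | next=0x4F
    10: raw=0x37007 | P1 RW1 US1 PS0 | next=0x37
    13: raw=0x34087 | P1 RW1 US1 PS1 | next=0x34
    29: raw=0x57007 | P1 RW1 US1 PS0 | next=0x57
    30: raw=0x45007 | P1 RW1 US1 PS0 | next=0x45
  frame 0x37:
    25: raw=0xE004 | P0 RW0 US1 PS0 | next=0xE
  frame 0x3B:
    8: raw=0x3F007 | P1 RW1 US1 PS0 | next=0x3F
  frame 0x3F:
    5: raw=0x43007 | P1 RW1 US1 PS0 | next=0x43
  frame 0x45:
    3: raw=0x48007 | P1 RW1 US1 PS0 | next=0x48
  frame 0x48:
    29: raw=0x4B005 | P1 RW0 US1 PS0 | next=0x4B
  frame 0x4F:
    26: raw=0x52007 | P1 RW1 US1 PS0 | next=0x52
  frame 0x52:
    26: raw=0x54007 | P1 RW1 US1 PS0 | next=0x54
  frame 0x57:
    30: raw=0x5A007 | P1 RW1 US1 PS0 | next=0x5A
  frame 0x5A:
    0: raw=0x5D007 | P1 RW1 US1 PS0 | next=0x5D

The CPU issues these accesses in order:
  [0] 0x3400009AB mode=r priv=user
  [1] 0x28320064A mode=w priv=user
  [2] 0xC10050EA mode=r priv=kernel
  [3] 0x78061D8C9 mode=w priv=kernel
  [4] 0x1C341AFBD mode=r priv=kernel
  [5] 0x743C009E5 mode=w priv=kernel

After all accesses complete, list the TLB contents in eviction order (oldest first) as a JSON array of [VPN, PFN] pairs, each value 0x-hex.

Trace:
#0 VA=0x3400009AB (r,user):
  L0 @0x33[13] → 0x34087  P=1,RW=1,US=1,PS=1
  → PA=0x349AB (huge @L0)  (1 entries read)
#1 VA=0x28320064A (w,user):
  L0 @0x33[10] → 0x37007  P=1,RW=1,US=1,PS=0
  L1 @0x37[25] → 0xE004  P=0,RW=0,US=1,PS=0
  → PAGE_NOT_PRESENT  (2 entries read)
#2 VA=0xC10050EA (r,kernel):
  L0 @0x33[3] → 0x3B007  P=1,RW=1,US=1,PS=0
  L1 @0x3B[8] → 0x3F007  P=1,RW=1,US=1,PS=0
  L2 @0x3F[5] → 0x43007  P=1,RW=1,US=1,PS=0
  → PA=0x430EA  (3 entries read)
#3 VA=0x78061D8C9 (w,kernel):
  L0 @0x33[30] → 0x45007  P=1,RW=1,US=1,PS=0
  L1 @0x45[3] → 0x48007  P=1,RW=1,US=1,PS=0
  L2 @0x48[29] → 0x4B005  P=1,RW=0,US=1,PS=0
  → PROTECTION_VIOLATION  (3 entries read)
#4 VA=0x1C341AFBD (r,kernel):
  L0 @0x33[7] → 0x4F007  P=1,RW=1,US=1,PS=0
  L1 @0x4F[26] → 0x52007  P=1,RW=1,US=1,PS=0
  L2 @0x52[26] → 0x54007  P=1,RW=1,US=1,PS=0
  → PA=0x54FBD  (3 entries read)
#5 VA=0x743C009E5 (w,kernel):
  L0 @0x33[29] → 0x57007  P=1,RW=1,US=1,PS=0
  L1 @0x57[30] → 0x5A007  P=1,RW=1,US=1,PS=0
  L2 @0x5A[0] → 0x5D007  P=1,RW=1,US=1,PS=0
  → PA=0x5D9E5  (3 entries read)

TLB: [["0xC1005", "0x43"], ["0x1C341A", "0x54"], ["0x743C00", "0x5D"]]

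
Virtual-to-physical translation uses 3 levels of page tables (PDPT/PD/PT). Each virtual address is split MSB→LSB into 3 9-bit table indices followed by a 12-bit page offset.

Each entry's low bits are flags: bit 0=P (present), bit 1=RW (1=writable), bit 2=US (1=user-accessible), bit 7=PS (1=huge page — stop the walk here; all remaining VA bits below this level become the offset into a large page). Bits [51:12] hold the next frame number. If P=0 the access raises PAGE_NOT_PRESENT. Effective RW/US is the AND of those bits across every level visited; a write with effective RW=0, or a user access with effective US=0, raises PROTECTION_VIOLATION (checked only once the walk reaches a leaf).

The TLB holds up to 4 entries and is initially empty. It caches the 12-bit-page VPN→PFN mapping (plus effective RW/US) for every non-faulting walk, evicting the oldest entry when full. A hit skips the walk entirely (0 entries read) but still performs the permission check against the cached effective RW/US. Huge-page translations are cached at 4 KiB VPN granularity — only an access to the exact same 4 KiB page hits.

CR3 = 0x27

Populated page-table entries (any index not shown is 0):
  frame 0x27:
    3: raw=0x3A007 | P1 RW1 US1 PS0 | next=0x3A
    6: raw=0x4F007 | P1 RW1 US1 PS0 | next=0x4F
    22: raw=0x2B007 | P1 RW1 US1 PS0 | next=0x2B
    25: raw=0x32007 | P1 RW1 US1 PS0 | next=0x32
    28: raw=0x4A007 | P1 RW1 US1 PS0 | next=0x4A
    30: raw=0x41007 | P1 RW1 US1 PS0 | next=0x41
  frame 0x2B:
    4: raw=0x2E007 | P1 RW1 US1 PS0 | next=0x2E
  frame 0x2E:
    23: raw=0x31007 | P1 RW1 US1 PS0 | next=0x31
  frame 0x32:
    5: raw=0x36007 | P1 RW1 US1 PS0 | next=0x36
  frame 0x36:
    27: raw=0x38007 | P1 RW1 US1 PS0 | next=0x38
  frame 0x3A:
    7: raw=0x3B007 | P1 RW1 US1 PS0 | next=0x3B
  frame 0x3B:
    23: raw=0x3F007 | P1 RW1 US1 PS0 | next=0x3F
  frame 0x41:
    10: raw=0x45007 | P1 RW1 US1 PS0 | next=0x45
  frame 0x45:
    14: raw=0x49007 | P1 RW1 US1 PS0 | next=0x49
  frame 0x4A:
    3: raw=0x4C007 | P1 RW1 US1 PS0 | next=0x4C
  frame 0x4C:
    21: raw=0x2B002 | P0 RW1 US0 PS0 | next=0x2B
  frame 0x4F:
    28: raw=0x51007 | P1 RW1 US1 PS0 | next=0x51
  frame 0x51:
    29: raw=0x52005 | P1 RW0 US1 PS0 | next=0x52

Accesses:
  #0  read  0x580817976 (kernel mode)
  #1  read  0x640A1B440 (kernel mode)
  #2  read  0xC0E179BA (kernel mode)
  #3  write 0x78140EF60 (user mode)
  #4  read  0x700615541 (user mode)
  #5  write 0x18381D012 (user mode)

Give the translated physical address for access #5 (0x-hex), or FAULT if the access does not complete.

Per-access translation:
#0 VA=0x580817976 (r,kernel):
  L0 @0x27[22] → 0x2B007  P=1,RW=1,US=1,PS=0
  L1 @0x2B[4] → 0x2E007  P=1,RW=1,US=1,PS=0
  L2 @0x2E[23] → 0x31007  P=1,RW=1,US=1,PS=0
  ✓ 0x31976  — 3 lookups
#1 VA=0x640A1B440 (r,kernel):
  L0 @0x27[25] → 0x32007  P=1,RW=1,US=1,PS=0
  L1 @0x32[5] → 0x36007  P=1,RW=1,US=1,PS=0
  L2 @0x36[27] → 0x38007  P=1,RW=1,US=1,PS=0
  ✓ 0x38440  — 3 lookups
#2 VA=0xC0E179BA (r,kernel):
  L0 @0x27[3] → 0x3A007  P=1,RW=1,US=1,PS=0
  L1 @0x3A[7] → 0x3B007  P=1,RW=1,US=1,PS=0
  L2 @0x3B[23] → 0x3F007  P=1,RW=1,US=1,PS=0
  ✓ 0x3F9BA  — 3 lookups
#3 VA=0x78140EF60 (w,user):
  L0 @0x27[30] → 0x41007  P=1,RW=1,US=1,PS=0
  L1 @0x41[10] → 0x45007  P=1,RW=1,US=1,PS=0
  L2 @0x45[14] → 0x49007  P=1,RW=1,US=1,PS=0
  ✓ 0x49F60  — 3 lookups
#4 VA=0x700615541 (r,user):
  L0 @0x27[28] → 0x4A007  P=1,RW=1,US=1,PS=0
  L1 @0x4A[3] → 0x4C007  P=1,RW=1,US=1,PS=0
  L2 @0x4C[21] → 0x2B002  P=0,RW=1,US=0,PS=0
  ✗ PAGE_NOT_PRESENT  [3 reads]
#5 VA=0x18381D012 (w,user):
  L0 @0x27[6] → 0x4F007  P=1,RW=1,US=1,PS=0
  L1 @0x4F[28] → 0x51007  P=1,RW=1,US=1,PS=0
  L2 @0x51[29] → 0x52005  P=1,RW=0,US=1,PS=0
  ✗ PROTECTION_VIOLATION  [3 reads]

Access #5 PA: FAULT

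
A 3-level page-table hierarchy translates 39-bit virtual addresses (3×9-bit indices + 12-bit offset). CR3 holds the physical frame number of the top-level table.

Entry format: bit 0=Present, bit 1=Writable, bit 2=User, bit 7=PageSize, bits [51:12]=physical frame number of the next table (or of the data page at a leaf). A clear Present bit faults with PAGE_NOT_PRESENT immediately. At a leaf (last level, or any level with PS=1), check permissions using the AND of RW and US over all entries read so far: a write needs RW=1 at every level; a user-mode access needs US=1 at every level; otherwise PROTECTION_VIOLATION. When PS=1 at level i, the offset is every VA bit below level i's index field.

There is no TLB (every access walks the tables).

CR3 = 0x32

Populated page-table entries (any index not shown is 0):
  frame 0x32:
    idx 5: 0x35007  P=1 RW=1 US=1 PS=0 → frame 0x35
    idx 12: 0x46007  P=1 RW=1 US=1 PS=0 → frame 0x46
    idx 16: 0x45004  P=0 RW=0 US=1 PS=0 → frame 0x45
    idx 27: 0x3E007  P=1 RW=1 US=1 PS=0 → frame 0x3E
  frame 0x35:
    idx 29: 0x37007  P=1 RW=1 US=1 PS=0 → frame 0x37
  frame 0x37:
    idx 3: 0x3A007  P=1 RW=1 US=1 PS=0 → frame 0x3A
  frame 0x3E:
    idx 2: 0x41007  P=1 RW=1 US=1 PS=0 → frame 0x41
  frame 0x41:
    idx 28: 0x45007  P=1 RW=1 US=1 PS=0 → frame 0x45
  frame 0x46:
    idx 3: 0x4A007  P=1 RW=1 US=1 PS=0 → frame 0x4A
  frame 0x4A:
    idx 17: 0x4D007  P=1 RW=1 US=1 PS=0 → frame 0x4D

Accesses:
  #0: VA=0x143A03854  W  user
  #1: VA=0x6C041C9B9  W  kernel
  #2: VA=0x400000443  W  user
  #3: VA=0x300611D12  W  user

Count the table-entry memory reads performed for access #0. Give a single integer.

Walk each access:
#0 VA=0x143A03854 (w,user):
  L0: frame=0x32 idx=5 entry=0x35007 [P=1 RW=1 US=1 PS=0]
  L1: frame=0x35 idx=29 entry=0x37007 [P=1 RW=1 US=1 PS=0]
  L2: frame=0x37 idx=3 entry=0x3A007 [P=1 RW=1 US=1 PS=0]
  ⇒ phys 0x3A854  [3 reads]
#1 VA=0x6C041C9B9 (w,kernel):
  L0: frame=0x32 idx=27 entry=0x3E007 [P=1 RW=1 US=1 PS=0]
  L1: frame=0x3E idx=2 entry=0x41007 [P=1 RW=1 US=1 PS=0]
  L2: frame=0x41 idx=28 entry=0x45007 [P=1 RW=1 US=1 PS=0]
  ⇒ phys 0x459B9  [3 reads]
#2 VA=0x400000443 (w,user):
  L0: frame=0x32 idx=16 entry=0x45004 [P=0 RW=0 US=1 PS=0]
  ✗ PAGE_NOT_PRESENT  [1 reads]
#3 VA=0x300611D12 (w,user):
  L0: frame=0x32 idx=12 entry=0x46007 [P=1 RW=1 US=1 PS=0]
  L1: frame=0x46 idx=3 entry=0x4A007 [P=1 RW=1 US=1 PS=0]
  L2: frame=0x4A idx=17 entry=0x4D007 [P=1 RW=1 US=1 PS=0]
  ⇒ phys 0x4DD12  [3 reads]

Entries read for #0: 3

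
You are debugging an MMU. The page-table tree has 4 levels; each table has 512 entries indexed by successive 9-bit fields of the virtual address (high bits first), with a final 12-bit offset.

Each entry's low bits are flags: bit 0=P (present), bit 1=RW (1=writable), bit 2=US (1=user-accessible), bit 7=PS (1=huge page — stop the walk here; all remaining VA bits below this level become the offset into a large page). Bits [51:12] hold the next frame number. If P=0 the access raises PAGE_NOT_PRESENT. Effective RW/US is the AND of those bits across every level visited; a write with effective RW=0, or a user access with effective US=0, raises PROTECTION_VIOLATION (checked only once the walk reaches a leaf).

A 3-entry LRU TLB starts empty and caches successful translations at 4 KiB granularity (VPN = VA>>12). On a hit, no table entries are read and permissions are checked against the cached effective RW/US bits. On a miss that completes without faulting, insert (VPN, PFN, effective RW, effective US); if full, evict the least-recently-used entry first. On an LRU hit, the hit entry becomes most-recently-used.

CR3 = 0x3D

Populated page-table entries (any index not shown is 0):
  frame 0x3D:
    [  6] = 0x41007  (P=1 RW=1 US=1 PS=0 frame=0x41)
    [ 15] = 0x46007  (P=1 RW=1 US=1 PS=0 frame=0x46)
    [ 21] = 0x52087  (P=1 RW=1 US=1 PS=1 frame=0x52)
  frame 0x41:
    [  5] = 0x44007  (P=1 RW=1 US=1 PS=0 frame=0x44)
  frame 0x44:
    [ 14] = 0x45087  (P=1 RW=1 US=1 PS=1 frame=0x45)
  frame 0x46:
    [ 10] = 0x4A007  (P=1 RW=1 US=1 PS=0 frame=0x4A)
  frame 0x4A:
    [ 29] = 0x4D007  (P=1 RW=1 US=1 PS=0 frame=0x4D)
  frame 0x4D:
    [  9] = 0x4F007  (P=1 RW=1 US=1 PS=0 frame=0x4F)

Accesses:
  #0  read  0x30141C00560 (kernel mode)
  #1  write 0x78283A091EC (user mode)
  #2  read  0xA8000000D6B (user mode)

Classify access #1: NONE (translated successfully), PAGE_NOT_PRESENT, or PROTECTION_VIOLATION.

Trace:
#0 VA=0x30141C00560 (r,kernel):
  L0 @0x3D[6] → 0x41007  P=1,RW=1,US=1,PS=0
  L1 @0x41[5] → 0x44007  P=1,RW=1,US=1,PS=0
  L2 @0x44[14] → 0x45087  P=1,RW=1,US=1,PS=1
  ✓ 0x45560 (huge @L2)  — 3 lookups
#1 VA=0x78283A091EC (w,user):
  L0 @0x3D[15] → 0x46007  P=1,RW=1,US=1,PS=0
  L1 @0x46[10] → 0x4A007  P=1,RW=1,US=1,PS=0
  L2 @0x4A[29] → 0x4D007  P=1,RW=1,US=1,PS=0
  L3 @0x4D[9] → 0x4F007  P=1,RW=1,US=1,PS=0
  ✓ 0x4F1EC  — 4 lookups
#2 VA=0xA8000000D6B (r,user):
  L0 @0x3D[21] → 0x52087  P=1,RW=1,US=1,PS=1
  ✓ 0x52D6B (huge @L0)  — 1 lookups

Access #1 fault: NONE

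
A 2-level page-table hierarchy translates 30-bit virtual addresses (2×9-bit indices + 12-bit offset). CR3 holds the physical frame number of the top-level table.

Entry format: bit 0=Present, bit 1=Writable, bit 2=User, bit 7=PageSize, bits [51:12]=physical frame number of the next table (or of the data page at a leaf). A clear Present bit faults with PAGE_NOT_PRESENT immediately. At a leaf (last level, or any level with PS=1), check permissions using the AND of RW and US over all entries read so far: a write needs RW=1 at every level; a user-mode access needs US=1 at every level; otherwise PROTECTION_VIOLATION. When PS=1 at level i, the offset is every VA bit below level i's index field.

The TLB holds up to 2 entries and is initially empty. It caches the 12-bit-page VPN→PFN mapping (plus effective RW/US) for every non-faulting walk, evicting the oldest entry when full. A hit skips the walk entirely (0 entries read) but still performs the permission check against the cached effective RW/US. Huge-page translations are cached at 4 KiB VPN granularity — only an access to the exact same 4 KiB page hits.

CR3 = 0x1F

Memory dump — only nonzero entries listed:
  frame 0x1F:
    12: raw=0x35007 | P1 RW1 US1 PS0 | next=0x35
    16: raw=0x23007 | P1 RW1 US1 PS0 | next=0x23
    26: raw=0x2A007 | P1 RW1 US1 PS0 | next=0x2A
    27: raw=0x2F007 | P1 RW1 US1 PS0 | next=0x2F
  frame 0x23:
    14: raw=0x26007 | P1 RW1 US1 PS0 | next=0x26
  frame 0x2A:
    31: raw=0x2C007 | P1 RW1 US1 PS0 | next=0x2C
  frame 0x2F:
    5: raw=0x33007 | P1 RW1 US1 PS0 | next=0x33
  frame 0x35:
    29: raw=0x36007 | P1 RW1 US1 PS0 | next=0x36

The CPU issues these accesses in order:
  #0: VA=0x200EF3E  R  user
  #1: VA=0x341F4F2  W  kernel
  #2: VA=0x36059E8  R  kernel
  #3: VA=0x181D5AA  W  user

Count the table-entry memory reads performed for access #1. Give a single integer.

Per-access translation:
#0 VA=0x200EF3E (r,user):
  L0: frame=0x1F idx=16 entry=0x23007 [P=1 RW=1 US=1 PS=0]
  L1: frame=0x23 idx=14 entry=0x26007 [P=1 RW=1 US=1 PS=0]
  → PA=0x26F3E  (2 entries read)
#1 VA=0x341F4F2 (w,kernel):
  L0: frame=0x1F idx=26 entry=0x2A007 [P=1 RW=1 US=1 PS=0]
  L1: frame=0x2A idx=31 entry=0x2C007 [P=1 RW=1 US=1 PS=0]
  → PA=0x2C4F2  (2 entries read)
#2 VA=0x36059E8 (r,kernel):
  L0: frame=0x1F idx=27 entry=0x2F007 [P=1 RW=1 US=1 PS=0]
  L1: frame=0x2F idx=5 entry=0x33007 [P=1 RW=1 US=1 PS=0]
  → PA=0x339E8  (2 entries read)
#3 VA=0x181D5AA (w,user):
  L0: frame=0x1F idx=12 entry=0x35007 [P=1 RW=1 US=1 PS=0]
  L1: frame=0x35 idx=29 entry=0x36007 [P=1 RW=1 US=1 PS=0]
  → PA=0x365AA  (2 entries read)

Entries read for #1: 2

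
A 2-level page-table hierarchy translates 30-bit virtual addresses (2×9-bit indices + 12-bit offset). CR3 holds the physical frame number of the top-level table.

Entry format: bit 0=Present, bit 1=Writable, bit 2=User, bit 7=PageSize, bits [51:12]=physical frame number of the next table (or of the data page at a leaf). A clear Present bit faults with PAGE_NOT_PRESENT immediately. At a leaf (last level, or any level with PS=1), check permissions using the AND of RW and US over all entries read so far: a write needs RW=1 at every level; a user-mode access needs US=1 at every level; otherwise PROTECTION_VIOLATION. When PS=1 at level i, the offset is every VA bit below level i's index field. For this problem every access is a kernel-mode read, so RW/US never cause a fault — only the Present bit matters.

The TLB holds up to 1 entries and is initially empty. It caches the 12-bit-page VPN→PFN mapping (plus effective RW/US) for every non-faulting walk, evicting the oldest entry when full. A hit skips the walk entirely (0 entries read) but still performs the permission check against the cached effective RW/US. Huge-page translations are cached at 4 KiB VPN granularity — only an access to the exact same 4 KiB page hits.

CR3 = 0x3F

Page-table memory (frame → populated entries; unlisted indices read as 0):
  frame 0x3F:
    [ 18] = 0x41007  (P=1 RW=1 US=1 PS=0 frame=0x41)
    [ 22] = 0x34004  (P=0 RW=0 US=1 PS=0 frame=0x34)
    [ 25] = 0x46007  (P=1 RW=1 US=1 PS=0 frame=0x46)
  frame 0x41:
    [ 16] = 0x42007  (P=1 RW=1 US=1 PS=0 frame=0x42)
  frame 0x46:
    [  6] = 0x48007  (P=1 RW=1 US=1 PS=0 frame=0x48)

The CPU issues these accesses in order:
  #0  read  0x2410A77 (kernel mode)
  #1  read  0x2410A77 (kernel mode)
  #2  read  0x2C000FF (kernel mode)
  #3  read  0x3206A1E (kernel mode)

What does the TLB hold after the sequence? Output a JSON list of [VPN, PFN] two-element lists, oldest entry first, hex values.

Trace:
#0 VA=0x2410A77 (r,kernel):
  [0] read 0x3F idx=18: raw=0x41007 flags P=1 W=1 U=1 S=0
  [1] read 0x41 idx=16: raw=0x42007 flags P=1 W=1 U=1 S=0
  ✓ 0x42A77  — 2 lookups
#1 VA=0x2410A77 (r,kernel):
  TLB hit vpn=0x2410 → PA=0x42A77
#2 VA=0x2C000FF (r,kernel):
  [0] read 0x3F idx=22: raw=0x34004 flags P=0 W=0 U=1 S=0
  ✗ PAGE_NOT_PRESENT  [1 reads]
#3 VA=0x3206A1E (r,kernel):
  [0] read 0x3F idx=25: raw=0x46007 flags P=1 W=1 U=1 S=0
  [1] read 0x46 idx=6: raw=0x48007 flags P=1 W=1 U=1 S=0
  ✓ 0x48A1E  — 2 lookups

TLB: [["0x3206", "0x48"]]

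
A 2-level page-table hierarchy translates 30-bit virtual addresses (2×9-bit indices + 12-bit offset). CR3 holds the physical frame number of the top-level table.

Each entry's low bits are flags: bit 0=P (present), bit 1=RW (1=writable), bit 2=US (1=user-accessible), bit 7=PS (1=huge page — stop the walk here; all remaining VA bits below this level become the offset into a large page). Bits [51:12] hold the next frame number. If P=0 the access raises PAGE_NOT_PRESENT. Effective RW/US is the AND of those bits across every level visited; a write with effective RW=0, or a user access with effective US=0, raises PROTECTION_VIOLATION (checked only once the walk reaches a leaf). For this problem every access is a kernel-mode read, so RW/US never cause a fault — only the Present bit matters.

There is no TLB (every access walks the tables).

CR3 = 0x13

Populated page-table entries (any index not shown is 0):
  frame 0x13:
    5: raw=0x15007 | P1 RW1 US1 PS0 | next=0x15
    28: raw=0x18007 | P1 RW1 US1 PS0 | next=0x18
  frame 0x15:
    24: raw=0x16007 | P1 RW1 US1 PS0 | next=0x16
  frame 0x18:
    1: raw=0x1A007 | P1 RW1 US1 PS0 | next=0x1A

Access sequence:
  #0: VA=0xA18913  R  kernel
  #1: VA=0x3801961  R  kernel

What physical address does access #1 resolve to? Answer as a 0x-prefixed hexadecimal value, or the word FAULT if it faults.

Walk each access:
#0 VA=0xA18913 (r,kernel):
  lvl0: tbl 0x13, slot 5 ⇒ 0x15007 (P1/RW1/US1/PS0)
  lvl1: tbl 0x15, slot 24 ⇒ 0x16007 (P1/RW1/US1/PS0)
  ✓ 0x16913  — 2 lookups
#1 VA=0x3801961 (r,kernel):
  lvl0: tbl 0x13, slot 28 ⇒ 0x18007 (P1/RW1/US1/PS0)
  lvl1: tbl 0x18, slot 1 ⇒ 0x1A007 (P1/RW1/US1/PS0)
  ✓ 0x1A961  — 2 lookups

Access #1 PA: 0x1A961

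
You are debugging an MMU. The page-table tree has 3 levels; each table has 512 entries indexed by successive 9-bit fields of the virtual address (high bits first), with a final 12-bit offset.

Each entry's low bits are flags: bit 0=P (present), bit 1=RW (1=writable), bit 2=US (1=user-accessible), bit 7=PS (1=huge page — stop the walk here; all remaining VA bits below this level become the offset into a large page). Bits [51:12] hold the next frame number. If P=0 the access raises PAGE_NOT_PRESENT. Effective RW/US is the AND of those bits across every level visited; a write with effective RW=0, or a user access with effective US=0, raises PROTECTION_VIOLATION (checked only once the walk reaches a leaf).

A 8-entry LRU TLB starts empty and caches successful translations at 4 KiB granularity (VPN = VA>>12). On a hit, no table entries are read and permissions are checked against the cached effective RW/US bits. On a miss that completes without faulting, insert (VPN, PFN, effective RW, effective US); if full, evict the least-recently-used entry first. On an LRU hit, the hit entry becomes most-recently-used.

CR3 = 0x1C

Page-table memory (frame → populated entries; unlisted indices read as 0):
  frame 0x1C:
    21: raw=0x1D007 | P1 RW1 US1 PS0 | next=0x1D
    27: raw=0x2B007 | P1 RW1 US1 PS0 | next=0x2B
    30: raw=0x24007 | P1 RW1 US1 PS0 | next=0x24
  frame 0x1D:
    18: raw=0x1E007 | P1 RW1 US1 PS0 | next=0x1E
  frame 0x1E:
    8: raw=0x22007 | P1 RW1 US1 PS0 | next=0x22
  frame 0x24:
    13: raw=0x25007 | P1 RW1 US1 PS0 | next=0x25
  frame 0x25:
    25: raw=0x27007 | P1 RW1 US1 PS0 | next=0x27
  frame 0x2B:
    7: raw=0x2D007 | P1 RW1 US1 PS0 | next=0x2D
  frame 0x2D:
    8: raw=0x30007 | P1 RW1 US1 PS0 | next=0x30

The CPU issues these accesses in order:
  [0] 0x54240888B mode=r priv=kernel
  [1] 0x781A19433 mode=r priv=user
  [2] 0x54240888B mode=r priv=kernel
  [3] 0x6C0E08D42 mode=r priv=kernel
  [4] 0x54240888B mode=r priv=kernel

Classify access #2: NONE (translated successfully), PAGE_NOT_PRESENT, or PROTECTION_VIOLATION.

Per-access translation:
#0 VA=0x54240888B (r,kernel):
  lvl0: tbl 0x1C, slot 21 ⇒ 0x1D007 (P1/RW1/US1/PS0)
  lvl1: tbl 0x1D, slot 18 ⇒ 0x1E007 (P1/RW1/US1/PS0)
  lvl2: tbl 0x1E, slot 8 ⇒ 0x22007 (P1/RW1/US1/PS0)
  → PA=0x2288B  (3 entries read)
#1 VA=0x781A19433 (r,user):
  lvl0: tbl 0x1C, slot 30 ⇒ 0x24007 (P1/RW1/US1/PS0)
  lvl1: tbl 0x24, slot 13 ⇒ 0x25007 (P1/RW1/US1/PS0)
  lvl2: tbl 0x25, slot 25 ⇒ 0x27007 (P1/RW1/US1/PS0)
  → PA=0x27433  (3 entries read)
#2 VA=0x54240888B (r,kernel):
  TLB hit vpn=0x542408 → PA=0x2288B
#3 VA=0x6C0E08D42 (r,kernel):
  lvl0: tbl 0x1C, slot 27 ⇒ 0x2B007 (P1/RW1/US1/PS0)
  lvl1: tbl 0x2B, slot 7 ⇒ 0x2D007 (P1/RW1/US1/PS0)
  lvl2: tbl 0x2D, slot 8 ⇒ 0x30007 (P1/RW1/US1/PS0)
  → PA=0x30D42  (3 entries read)
#4 VA=0x54240888B (r,kernel):
  TLB hit vpn=0x542408 → PA=0x2288B

Access #2 fault: NONE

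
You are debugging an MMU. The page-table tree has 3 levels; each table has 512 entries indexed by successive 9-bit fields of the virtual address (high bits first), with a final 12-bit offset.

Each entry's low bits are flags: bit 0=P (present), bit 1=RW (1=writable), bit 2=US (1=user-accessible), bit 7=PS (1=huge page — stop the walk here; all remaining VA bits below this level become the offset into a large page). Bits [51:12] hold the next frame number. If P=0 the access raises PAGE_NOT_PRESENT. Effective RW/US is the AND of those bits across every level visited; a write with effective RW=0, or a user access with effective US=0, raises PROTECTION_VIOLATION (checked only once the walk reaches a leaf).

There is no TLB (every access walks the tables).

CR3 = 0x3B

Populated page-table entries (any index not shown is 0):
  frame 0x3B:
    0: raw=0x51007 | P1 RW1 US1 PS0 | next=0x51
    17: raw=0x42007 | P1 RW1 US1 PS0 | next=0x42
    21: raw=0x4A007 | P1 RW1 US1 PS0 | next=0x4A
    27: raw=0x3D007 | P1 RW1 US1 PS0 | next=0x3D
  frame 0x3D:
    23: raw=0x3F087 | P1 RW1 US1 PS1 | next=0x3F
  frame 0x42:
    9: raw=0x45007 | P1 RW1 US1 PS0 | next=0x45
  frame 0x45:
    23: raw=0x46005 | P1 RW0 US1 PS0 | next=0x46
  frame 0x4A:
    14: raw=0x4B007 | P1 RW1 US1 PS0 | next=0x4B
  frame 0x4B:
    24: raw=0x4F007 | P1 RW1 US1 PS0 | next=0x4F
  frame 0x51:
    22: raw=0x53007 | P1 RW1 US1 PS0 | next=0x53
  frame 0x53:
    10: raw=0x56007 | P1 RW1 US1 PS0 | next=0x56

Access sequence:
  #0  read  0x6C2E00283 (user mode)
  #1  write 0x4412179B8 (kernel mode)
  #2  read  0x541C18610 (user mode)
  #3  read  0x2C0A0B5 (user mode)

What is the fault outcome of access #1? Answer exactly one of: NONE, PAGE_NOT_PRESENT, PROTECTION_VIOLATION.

Trace:
#0 VA=0x6C2E00283 (r,user):
  L0: frame=0x3B idx=27 entry=0x3D007 [P=1 RW=1 US=1 PS=0]
  L1: frame=0x3D idx=23 entry=0x3F087 [P=1 RW=1 US=1 PS=1]
  ⇒ phys 0x3F283 (huge @L1)  [2 reads]
#1 VA=0x4412179B8 (w,kernel):
  L0: frame=0x3B idx=17 entry=0x42007 [P=1 RW=1 US=1 PS=0]
  L1: frame=0x42 idx=9 entry=0x45007 [P=1 RW=1 US=1 PS=0]
  L2: frame=0x45 idx=23 entry=0x46005 [P=1 RW=0 US=1 PS=0]
  ✗ PROTECTION_VIOLATION  [3 reads]
#2 VA=0x541C18610 (r,user):
  L0: frame=0x3B idx=21 entry=0x4A007 [P=1 RW=1 US=1 PS=0]
  L1: frame=0x4A idx=14 entry=0x4B007 [P=1 RW=1 US=1 PS=0]
  L2: frame=0x4B idx=24 entry=0x4F007 [P=1 RW=1 US=1 PS=0]
  ⇒ phys 0x4F610  [3 reads]
#3 VA=0x2C0A0B5 (r,user):
  L0: frame=0x3B idx=0 entry=0x51007 [P=1 RW=1 US=1 PS=0]
  L1: frame=0x51 idx=22 entry=0x53007 [P=1 RW=1 US=1 PS=0]
  L2: frame=0x53 idx=10 entry=0x56007 [P=1 RW=1 US=1 PS=0]
  ⇒ phys 0x560B5  [3 reads]

Access #1 fault: PROTECTION_VIOLATION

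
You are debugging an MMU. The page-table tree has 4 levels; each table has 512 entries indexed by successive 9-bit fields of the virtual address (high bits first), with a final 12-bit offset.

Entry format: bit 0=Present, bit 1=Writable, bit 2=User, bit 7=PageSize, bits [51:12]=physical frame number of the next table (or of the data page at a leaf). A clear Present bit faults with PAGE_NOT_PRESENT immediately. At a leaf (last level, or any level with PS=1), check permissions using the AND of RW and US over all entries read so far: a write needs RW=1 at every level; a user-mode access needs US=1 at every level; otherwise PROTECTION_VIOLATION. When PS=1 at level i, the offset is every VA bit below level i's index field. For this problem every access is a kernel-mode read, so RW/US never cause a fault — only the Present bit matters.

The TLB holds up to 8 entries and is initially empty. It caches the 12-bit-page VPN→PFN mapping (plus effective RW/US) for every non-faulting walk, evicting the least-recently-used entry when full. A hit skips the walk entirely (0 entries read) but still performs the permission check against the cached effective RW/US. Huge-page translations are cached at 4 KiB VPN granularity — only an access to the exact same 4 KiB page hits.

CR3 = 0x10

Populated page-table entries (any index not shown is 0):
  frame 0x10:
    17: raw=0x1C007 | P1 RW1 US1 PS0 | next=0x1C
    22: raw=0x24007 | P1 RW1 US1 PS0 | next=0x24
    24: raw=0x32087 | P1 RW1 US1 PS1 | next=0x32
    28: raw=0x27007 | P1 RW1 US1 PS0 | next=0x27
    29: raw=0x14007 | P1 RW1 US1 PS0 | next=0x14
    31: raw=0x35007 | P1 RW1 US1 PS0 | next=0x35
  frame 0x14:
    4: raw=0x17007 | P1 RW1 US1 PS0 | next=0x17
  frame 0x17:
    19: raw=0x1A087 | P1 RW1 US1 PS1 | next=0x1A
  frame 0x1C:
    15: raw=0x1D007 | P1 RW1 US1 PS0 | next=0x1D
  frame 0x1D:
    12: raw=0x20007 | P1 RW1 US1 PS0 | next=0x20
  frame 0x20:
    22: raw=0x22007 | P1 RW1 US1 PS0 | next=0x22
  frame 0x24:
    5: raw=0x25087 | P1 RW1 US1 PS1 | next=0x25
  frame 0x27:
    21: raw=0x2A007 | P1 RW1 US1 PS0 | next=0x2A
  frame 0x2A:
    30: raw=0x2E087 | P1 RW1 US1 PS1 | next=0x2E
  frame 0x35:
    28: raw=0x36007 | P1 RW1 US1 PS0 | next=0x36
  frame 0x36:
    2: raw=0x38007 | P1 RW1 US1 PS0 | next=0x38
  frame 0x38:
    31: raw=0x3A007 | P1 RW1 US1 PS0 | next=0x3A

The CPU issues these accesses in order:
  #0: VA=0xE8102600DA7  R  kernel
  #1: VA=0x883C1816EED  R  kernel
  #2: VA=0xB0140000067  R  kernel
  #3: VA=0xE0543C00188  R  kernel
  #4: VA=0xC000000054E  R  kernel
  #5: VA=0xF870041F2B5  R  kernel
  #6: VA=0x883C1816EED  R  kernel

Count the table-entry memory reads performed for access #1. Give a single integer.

Per-access translation:
#0 VA=0xE8102600DA7 (r,kernel):
  [0] read 0x10 idx=29: raw=0x14007 flags P=1 W=1 U=1 S=0
  [1] read 0x14 idx=4: raw=0x17007 flags P=1 W=1 U=1 S=0
  [2] read 0x17 idx=19: raw=0x1A087 flags P=1 W=1 U=1 S=1
  → PA=0x1ADA7 (huge @L2)  (3 entries read)
#1 VA=0x883C1816EED (r,kernel):
  [0] read 0x10 idx=17: raw=0x1C007 flags P=1 W=1 U=1 S=0
  [1] read 0x1C idx=15: raw=0x1D007 flags P=1 W=1 U=1 S=0
  [2] read 0x1D idx=12: raw=0x20007 flags P=1 W=1 U=1 S=0
  [3] read 0x20 idx=22: raw=0x22007 flags P=1 W=1 U=1 S=0
  → PA=0x22EED  (4 entries read)
#2 VA=0xB0140000067 (r,kernel):
  [0] read 0x10 idx=22: raw=0x24007 flags P=1 W=1 U=1 S=0
  [1] read 0x24 idx=5: raw=0x25087 flags P=1 W=1 U=1 S=1
  → PA=0x25067 (huge @L1)  (2 entries read)
#3 VA=0xE0543C00188 (r,kernel):
  [0] read 0x10 idx=28: raw=0x27007 flags P=1 W=1 U=1 S=0
  [1] read 0x27 idx=21: raw=0x2A007 flags P=1 W=1 U=1 S=0
  [2] read 0x2A idx=30: raw=0x2E087 flags P=1 W=1 U=1 S=1
  → PA=0x2E188 (huge @L2)  (3 entries read)
#4 VA=0xC000000054E (r,kernel):
  [0] read 0x10 idx=24: raw=0x32087 flags P=1 W=1 U=1 S=1
  → PA=0x3254E (huge @L0)  (1 entries read)
#5 VA=0xF870041F2B5 (r,kernel):
  [0] read 0x10 idx=31: raw=0x35007 flags P=1 W=1 U=1 S=0
  [1] read 0x35 idx=28: raw=0x36007 flags P=1 W=1 U=1 S=0
  [2] read 0x36 idx=2: raw=0x38007 flags P=1 W=1 U=1 S=0
  [3] read 0x38 idx=31: raw=0x3A007 flags P=1 W=1 U=1 S=0
  → PA=0x3A2B5  (4 entries read)
#6 VA=0x883C1816EED (r,kernel):
  TLB hit vpn=0x883C1816 → PA=0x22EED

Entries read for #1: 4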